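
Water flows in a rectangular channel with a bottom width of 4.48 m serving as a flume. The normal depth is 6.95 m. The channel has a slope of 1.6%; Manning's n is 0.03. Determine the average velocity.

Flow area A = b·y = 4.48 × 6.95 = 31.14 m². Wetted perimeter P = b + 2y = 4.48 + 2×6.95 = 18.38 m.
Hydraulic radius R = A/P = 31.14/18.38 = 1.694 m.
From Manning's equation, V = (1/n) R^(2/3) S^(1/2) = (1/0.03) × 1.694^(2/3) × 0.016^(1/2) = 5.99 m/s.

V = 5.99 m/s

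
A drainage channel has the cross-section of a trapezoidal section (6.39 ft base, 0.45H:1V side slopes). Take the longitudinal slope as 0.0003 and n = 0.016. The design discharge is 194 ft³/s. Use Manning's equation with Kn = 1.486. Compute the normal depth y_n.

Manning's equation rearranged: A R^(2/3) = nQ / (1.486·√S) = 0.016 × 194 / (1.486 × √0.0003) = 120.6.
Try y = 4.57 ft: A R^(2/3) = 68.27 — too small.
Try y = 8.13 ft: A R^(2/3) = 183.7 — too large.
Try y = 6.39 ft: A R^(2/3) = 120.4 — matches.

y_n = 6.39 ft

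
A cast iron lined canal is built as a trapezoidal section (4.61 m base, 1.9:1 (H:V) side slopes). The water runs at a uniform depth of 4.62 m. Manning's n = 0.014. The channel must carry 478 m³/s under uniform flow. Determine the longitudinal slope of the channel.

S = 0.0034

With bottom width b = 4.61 m and side slope z = 1.9: A = (b + zy)y = (4.61 + 1.9×4.62)×4.62 = 61.85 m²; P = b + 2y√(1+z²) = 4.61 + 2×4.62×2.147 = 24.45 m.
Hydraulic radius R = A/P = 61.85/24.45 = 2.53 m.
From Manning's equation, S = [nQ / (1 A R^(2/3))]² = [0.014 × 478 / (1 × 61.85 × 2.53^(2/3))]² = 0.0034.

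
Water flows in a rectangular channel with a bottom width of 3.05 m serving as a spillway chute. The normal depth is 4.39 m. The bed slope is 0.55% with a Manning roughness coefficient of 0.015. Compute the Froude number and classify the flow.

subcritical

Flow area A = b·y = 3.05 × 4.39 = 13.39 m². Wetted perimeter P = b + 2y = 3.05 + 2×4.39 = 11.83 m.
Hydraulic radius R = A/P = 13.39/11.83 = 1.132 m.
V = (1/n) R^(2/3) √S = (1/0.015) × 1.132^(2/3) × √0.0055 = 5.37 m/s. Hydraulic depth D_h = A/T = 13.39/3.05 = 4.39 m.
Froude number Fr = V/√(g·D_h) = 5.37/√(9.81×4.39) = 0.818, which is less than 1, so the flow is subcritical.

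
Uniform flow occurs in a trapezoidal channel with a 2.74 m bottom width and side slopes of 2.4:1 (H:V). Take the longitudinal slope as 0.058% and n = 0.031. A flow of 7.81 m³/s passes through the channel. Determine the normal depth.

Manning's equation rearranged: A R^(2/3) = nQ / (1·√S) = 0.031 × 7.81 / (√0.00058) = 10.05.
Trying y = 2.03 m: A R^(2/3) = 17.08 — too large.
Trying y = 1.26 m: A R^(2/3) = 6.162 — too small.
Trying y = 1.59 m: A R^(2/3) = 10.05 — ≈ 10.05.

y_n = 1.59 m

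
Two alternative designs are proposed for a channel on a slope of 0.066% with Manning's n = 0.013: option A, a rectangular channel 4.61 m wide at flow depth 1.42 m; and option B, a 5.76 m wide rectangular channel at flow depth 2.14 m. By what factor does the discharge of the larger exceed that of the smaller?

2.35

Channel A: Flow area A = b·y = 4.61 × 1.42 = 6.546 m². Wetted perimeter P = b + 2y = 4.61 + 2×1.42 = 7.45 m. Hydraulic radius R = A/P = 6.546/7.45 = 0.8787 m. Q_A = (1/0.013)·6.546·0.8787^(2/3)·√0.00066 = 11.87 m³/s.
Channel B: Flow area A = b·y = 5.76 × 2.14 = 12.33 m². Wetted perimeter P = b + 2y = 5.76 + 2×2.14 = 10.04 m. Hydraulic radius R = A/P = 12.33/10.04 = 1.228 m. Q_B = (1/0.013)·12.33·1.228^(2/3)·√0.00066 = 27.93 m³/s.
The larger discharge is 27.93 m³/s and the smaller is 11.87 m³/s; the ratio is 2.35.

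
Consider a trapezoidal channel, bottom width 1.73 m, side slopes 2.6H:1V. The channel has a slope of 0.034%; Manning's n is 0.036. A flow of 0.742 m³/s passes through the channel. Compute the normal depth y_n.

y_n = 0.702 m

Manning's equation rearranged: A R^(2/3) = nQ / (1·√S) = 0.036 × 0.742 / (√0.00034) = 1.449.
Trying y = 0.8 m: A R^(2/3) = 1.901 — too large.
Trying y = 0.702 m: A R^(2/3) = 1.449 — close enough.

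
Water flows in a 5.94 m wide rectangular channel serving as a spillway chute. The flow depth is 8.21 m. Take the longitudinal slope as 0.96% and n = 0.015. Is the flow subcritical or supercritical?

supercritical

Flow area A = b·y = 5.94 × 8.21 = 48.77 m². Wetted perimeter P = b + 2y = 5.94 + 2×8.21 = 22.36 m.
Hydraulic radius R = A/P = 48.77/22.36 = 2.181 m.
V = (1/n) R^(2/3) √S = (1/0.015) × 2.181^(2/3) × √0.0096 = 10.99 m/s. Hydraulic depth D_h = A/T = 48.77/5.94 = 8.21 m.
Froude number Fr = V/√(g·D_h) = 10.99/√(9.81×8.21) = 1.22, which is greater than 1, so the flow is supercritical.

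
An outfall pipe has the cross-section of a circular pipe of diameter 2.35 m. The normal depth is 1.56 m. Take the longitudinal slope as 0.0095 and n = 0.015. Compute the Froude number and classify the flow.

For a circular section of diameter D = 2.35 m at depth y = 1.56 m, the central angle is θ = 2 arccos(1 − 2y/D) = 3.809 rad. Then A = (D²/8)(θ − sin θ) = 3.057 m² and P = Dθ/2 = 4.476 m.
Hydraulic radius R = A/P = 3.057/4.476 = 0.683 m.
V = (1/n) R^(2/3) √S = (1/0.015) × 0.683^(2/3) × √0.0095 = 5.039 m/s. Hydraulic depth D_h = A/T = 3.057/2.22 = 1.377 m.
Froude number Fr = V/√(g·D_h) = 5.039/√(9.81×1.377) = 1.37, which is greater than 1, so the flow is supercritical.

supercritical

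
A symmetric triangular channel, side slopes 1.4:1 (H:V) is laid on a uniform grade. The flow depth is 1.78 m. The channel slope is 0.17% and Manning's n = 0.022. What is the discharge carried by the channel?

For a triangular section with side slope z = 1.4: A = zy² = 1.4×1.78² = 4.436 m²; P = 2y√(1+z²) = 2×1.78×1.72 = 6.125 m.
Hydraulic radius R = A/P = 4.436/6.125 = 0.7242 m.
Manning's equation: Q = (1/n) A R^(2/3) S^(1/2) = (1/0.022) × 4.436 × 0.7242^(2/3) × 0.0017^(1/2) = 6.7 m³/s.

Q = 6.7 m³/s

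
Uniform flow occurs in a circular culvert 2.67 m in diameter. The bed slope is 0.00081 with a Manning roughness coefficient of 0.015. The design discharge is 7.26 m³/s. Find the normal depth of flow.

Manning's equation rearranged: A R^(2/3) = nQ / (1·√S) = 0.015 × 7.26 / (√0.00081) = 3.826.
Try y = 2.31 m: A R^(2/3) = 4.462 — over.
Try y = 1.97 m: A R^(2/3) = 3.825 — ≈ 3.826.

y_n = 1.97 m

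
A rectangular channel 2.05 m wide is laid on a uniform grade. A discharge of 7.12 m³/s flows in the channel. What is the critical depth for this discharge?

For a rectangular channel, critical depth y_c = (q²/g)^(1/3) where q = Q/b = 7.12/2.05 = 3.473 m²/s.
So y_c = (3.473²/9.81)^(1/3) = 1.07 m.

y_c = 1.07 m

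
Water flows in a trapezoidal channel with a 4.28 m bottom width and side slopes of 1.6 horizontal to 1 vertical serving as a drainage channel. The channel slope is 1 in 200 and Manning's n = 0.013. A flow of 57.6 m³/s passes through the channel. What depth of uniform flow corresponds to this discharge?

y_n = 1.54 m

Manning's equation rearranged: A R^(2/3) = nQ / (1·√S) = 0.013 × 57.6 / (√0.005) = 10.59.
Trying y = 1.83 m: A R^(2/3) = 14.72 — over.
Trying y = 1.25 m: A R^(2/3) = 7.168 — short.
Trying y = 1.54 m: A R^(2/3) = 10.59 — matches.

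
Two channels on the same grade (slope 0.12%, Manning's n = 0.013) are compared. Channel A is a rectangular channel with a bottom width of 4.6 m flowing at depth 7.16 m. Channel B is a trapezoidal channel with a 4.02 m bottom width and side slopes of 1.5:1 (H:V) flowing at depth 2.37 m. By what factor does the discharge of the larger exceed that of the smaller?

Channel A: Flow area A = b·y = 4.6 × 7.16 = 32.94 m². Wetted perimeter P = b + 2y = 4.6 + 2×7.16 = 18.92 m. Hydraulic radius R = A/P = 32.94/18.92 = 1.741 m. Q_A = (1/0.013)·32.94·1.741^(2/3)·√0.0012 = 127 m³/s.
Channel B: With bottom width b = 4.02 m and side slope z = 1.5: A = (b + zy)y = (4.02 + 1.5×2.37)×2.37 = 17.95 m²; P = b + 2y√(1+z²) = 4.02 + 2×2.37×1.803 = 12.57 m. Hydraulic radius R = A/P = 17.95/12.57 = 1.429 m. Q_B = (1/0.013)·17.95·1.429^(2/3)·√0.0012 = 60.69 m³/s.
The larger discharge is 127 m³/s and the smaller is 60.69 m³/s; the ratio is 2.09.

2.09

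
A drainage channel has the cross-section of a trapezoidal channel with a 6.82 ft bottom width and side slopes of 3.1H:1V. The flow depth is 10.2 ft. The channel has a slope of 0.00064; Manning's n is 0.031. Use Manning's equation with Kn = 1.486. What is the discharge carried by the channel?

With bottom width b = 6.82 ft and side slope z = 3.1: A = (b + zy)y = (6.82 + 3.1×10.2)×10.2 = 392.1 ft²; P = b + 2y√(1+z²) = 6.82 + 2×10.2×3.257 = 73.27 ft.
Hydraulic radius R = A/P = 392.1/73.27 = 5.351 ft.
Manning's equation: Q = (1.486/n) A R^(2/3) S^(1/2) = (1.486/0.031) × 392.1 × 5.351^(2/3) × 0.00064^(1/2) = 1450 ft³/s.

Q = 1450 ft³/s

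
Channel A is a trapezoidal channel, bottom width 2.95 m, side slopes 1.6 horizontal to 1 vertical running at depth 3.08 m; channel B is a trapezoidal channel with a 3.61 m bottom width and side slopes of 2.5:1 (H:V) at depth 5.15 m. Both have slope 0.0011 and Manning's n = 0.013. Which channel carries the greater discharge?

Channel A: With bottom width b = 2.95 m and side slope z = 1.6: A = (b + zy)y = (2.95 + 1.6×3.08)×3.08 = 24.26 m²; P = b + 2y√(1+z²) = 2.95 + 2×3.08×1.887 = 14.57 m. Hydraulic radius R = A/P = 24.26/14.57 = 1.665 m. Q_A = (1/0.013)·24.26·1.665^(2/3)·√0.0011 = 86.96 m³/s.
Channel B: With bottom width b = 3.61 m and side slope z = 2.5: A = (b + zy)y = (3.61 + 2.5×5.15)×5.15 = 84.9 m²; P = b + 2y√(1+z²) = 3.61 + 2×5.15×2.693 = 31.34 m. Hydraulic radius R = A/P = 84.9/31.34 = 2.709 m. Q_B = (1/0.013)·84.9·2.709^(2/3)·√0.0011 = 420.9 m³/s.
Q_A = 86.96 m³/s vs Q_B = 420.9 m³/s, so channel B carries more.

channel B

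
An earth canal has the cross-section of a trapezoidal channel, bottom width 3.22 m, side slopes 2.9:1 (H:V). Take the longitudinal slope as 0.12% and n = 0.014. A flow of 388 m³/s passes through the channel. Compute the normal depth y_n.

y_n = 4.86 m

Manning's equation rearranged: A R^(2/3) = nQ / (1·√S) = 0.014 × 388 / (√0.0012) = 156.8.
At y = 5.57 m: A R^(2/3) = 218.7 — too large.
At y = 3.99 m: A R^(2/3) = 97.72 — too small.
At y = 4.86 m: A R^(2/3) = 156.9 — close enough.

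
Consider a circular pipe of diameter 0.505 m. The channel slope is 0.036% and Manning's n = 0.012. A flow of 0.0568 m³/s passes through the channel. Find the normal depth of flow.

y_n = 0.315 m

Manning's equation rearranged: A R^(2/3) = nQ / (1·√S) = 0.012 × 0.0568 / (√0.00036) = 0.03592.
Try y = 0.388 m: A R^(2/3) = 0.04724 — too large.
Try y = 0.244 m: A R^(2/3) = 0.02377 — too small.
Try y = 0.315 m: A R^(2/3) = 0.03591 — matches.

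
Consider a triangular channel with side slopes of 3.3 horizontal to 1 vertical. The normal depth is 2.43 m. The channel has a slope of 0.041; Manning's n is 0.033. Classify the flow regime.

For a triangular section with side slope z = 3.3: A = zy² = 3.3×2.43² = 19.49 m²; P = 2y√(1+z²) = 2×2.43×3.448 = 16.76 m.
Hydraulic radius R = A/P = 19.49/16.76 = 1.163 m.
V = (1/n) R^(2/3) √S = (1/0.033) × 1.163^(2/3) × √0.041 = 6.785 m/s. Hydraulic depth D_h = A/T = 19.49/16.04 = 1.215 m.
Froude number Fr = V/√(g·D_h) = 6.785/√(9.81×1.215) = 1.97, which is greater than 1, so the flow is supercritical.

supercritical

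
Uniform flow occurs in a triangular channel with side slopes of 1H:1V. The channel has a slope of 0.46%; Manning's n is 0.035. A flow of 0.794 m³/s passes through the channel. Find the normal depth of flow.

Manning's equation rearranged: A R^(2/3) = nQ / (1·√S) = 0.035 × 0.794 / (√0.0046) = 0.4097.
At y = 1.15 m: A R^(2/3) = 0.7258 — high.
At y = 0.79 m: A R^(2/3) = 0.2667 — low.
At y = 0.928 m: A R^(2/3) = 0.4097 — ≈ 0.4097.

y_n = 0.928 m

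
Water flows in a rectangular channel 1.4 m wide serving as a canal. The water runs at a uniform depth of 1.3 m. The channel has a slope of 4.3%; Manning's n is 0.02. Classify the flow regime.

supercritical

Flow area A = b·y = 1.4 × 1.3 = 1.82 m². Wetted perimeter P = b + 2y = 1.4 + 2×1.3 = 4 m.
Hydraulic radius R = A/P = 1.82/4 = 0.455 m.
V = (1/n) R^(2/3) √S = (1/0.02) × 0.455^(2/3) × √0.043 = 6.134 m/s. Hydraulic depth D_h = A/T = 1.82/1.4 = 1.3 m.
Froude number Fr = V/√(g·D_h) = 6.134/√(9.81×1.3) = 1.72, which is greater than 1, so the flow is supercritical.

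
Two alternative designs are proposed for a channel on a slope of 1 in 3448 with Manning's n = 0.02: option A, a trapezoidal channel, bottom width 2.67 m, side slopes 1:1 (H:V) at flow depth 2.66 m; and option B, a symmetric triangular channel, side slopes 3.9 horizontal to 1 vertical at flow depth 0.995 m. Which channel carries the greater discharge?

Channel A: With bottom width b = 2.67 m and side slope z = 1: A = (b + zy)y = (2.67 + 1×2.66)×2.66 = 14.18 m²; P = b + 2y√(1+z²) = 2.67 + 2×2.66×1.414 = 10.19 m. Hydraulic radius R = A/P = 14.18/10.19 = 1.391 m. Q_A = (1/0.02)·14.18·1.391^(2/3)·√0.00029 = 15.04 m³/s.
Channel B: For a triangular section with side slope z = 3.9: A = zy² = 3.9×0.995² = 3.861 m²; P = 2y√(1+z²) = 2×0.995×4.026 = 8.012 m. Hydraulic radius R = A/P = 3.861/8.012 = 0.4819 m. Q_B = (1/0.02)·3.861·0.4819^(2/3)·√0.00029 = 2.021 m³/s.
Q_A = 15.04 m³/s vs Q_B = 2.021 m³/s, so channel A carries more.

channel A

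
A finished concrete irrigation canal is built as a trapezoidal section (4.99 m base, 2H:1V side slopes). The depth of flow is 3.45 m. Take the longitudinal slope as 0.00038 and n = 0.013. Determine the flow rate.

With bottom width b = 4.99 m and side slope z = 2: A = (b + zy)y = (4.99 + 2×3.45)×3.45 = 41.02 m²; P = b + 2y√(1+z²) = 4.99 + 2×3.45×2.236 = 20.42 m.
Hydraulic radius R = A/P = 41.02/20.42 = 2.009 m.
Manning's equation: Q = (1/n) A R^(2/3) S^(1/2) = (1/0.013) × 41.02 × 2.009^(2/3) × 0.00038^(1/2) = 97.9 m³/s.

Q = 97.9 m³/s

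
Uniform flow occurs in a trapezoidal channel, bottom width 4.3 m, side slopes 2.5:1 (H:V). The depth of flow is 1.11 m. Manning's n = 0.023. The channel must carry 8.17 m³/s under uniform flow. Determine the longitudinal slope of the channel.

S = 0.00082

With bottom width b = 4.3 m and side slope z = 2.5: A = (b + zy)y = (4.3 + 2.5×1.11)×1.11 = 7.853 m²; P = b + 2y√(1+z²) = 4.3 + 2×1.11×2.693 = 10.28 m.
Hydraulic radius R = A/P = 7.853/10.28 = 0.7641 m.
From Manning's equation, S = [nQ / (1 A R^(2/3))]² = [0.023 × 8.17 / (1 × 7.853 × 0.7641^(2/3))]² = 0.00082.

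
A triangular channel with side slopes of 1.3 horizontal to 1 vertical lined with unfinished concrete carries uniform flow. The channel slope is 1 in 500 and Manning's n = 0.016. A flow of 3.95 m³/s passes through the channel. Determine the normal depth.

y_n = 1.3 m

Manning's equation rearranged: A R^(2/3) = nQ / (1·√S) = 0.016 × 3.95 / (√0.002) = 1.413.
Trying y = 0.907 m: A R^(2/3) = 0.5407 — low.
Trying y = 1.55 m: A R^(2/3) = 2.257 — high.
Trying y = 1.3 m: A R^(2/3) = 1.412 — ≈ 1.413.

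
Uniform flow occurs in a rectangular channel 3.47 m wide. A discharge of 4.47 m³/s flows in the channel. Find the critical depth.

For a rectangular channel, critical depth y_c = (q²/g)^(1/3) where q = Q/b = 4.47/3.47 = 1.288 m²/s.
So y_c = (1.288²/9.81)^(1/3) = 0.553 m.

y_c = 0.553 m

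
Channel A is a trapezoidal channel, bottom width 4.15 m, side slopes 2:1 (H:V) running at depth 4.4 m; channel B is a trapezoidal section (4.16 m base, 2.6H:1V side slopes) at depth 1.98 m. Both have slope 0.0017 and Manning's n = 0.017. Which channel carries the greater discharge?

Channel A: With bottom width b = 4.15 m and side slope z = 2: A = (b + zy)y = (4.15 + 2×4.4)×4.4 = 56.98 m²; P = b + 2y√(1+z²) = 4.15 + 2×4.4×2.236 = 23.83 m. Hydraulic radius R = A/P = 56.98/23.83 = 2.391 m. Q_A = (1/0.017)·56.98·2.391^(2/3)·√0.0017 = 247.1 m³/s.
Channel B: With bottom width b = 4.16 m and side slope z = 2.6: A = (b + zy)y = (4.16 + 2.6×1.98)×1.98 = 18.43 m²; P = b + 2y√(1+z²) = 4.16 + 2×1.98×2.786 = 15.19 m. Hydraulic radius R = A/P = 18.43/15.19 = 1.213 m. Q_B = (1/0.017)·18.43·1.213^(2/3)·√0.0017 = 50.85 m³/s.
Q_A = 247.1 m³/s vs Q_B = 50.85 m³/s, so channel A carries more.

channel A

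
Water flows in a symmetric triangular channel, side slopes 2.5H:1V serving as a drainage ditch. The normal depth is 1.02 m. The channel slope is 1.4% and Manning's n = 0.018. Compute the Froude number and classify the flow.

supercritical

For a triangular section with side slope z = 2.5: A = zy² = 2.5×1.02² = 2.601 m²; P = 2y√(1+z²) = 2×1.02×2.693 = 5.493 m.
Hydraulic radius R = A/P = 2.601/5.493 = 0.4735 m.
V = (1/n) R^(2/3) √S = (1/0.018) × 0.4735^(2/3) × √0.014 = 3.993 m/s. Hydraulic depth D_h = A/T = 2.601/5.1 = 0.51 m.
Froude number Fr = V/√(g·D_h) = 3.993/√(9.81×0.51) = 1.79, which is greater than 1, so the flow is supercritical.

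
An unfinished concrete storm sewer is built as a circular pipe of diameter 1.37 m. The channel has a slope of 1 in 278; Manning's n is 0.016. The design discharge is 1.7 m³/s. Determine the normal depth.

y_n = 0.787 m

Manning's equation rearranged: A R^(2/3) = nQ / (1·√S) = 0.016 × 1.7 / (√0.003597) = 0.4535.
Trying y = 0.656 m: A R^(2/3) = 0.335 — too small.
Trying y = 0.956 m: A R^(2/3) = 0.6017 — too large.
Trying y = 0.787 m: A R^(2/3) = 0.4531 — close enough.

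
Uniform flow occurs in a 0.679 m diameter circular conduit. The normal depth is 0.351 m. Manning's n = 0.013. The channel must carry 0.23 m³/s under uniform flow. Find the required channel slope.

S = 0.00259

For a circular section of diameter D = 0.679 m at depth y = 0.351 m, the central angle is θ = 2 arccos(1 − 2y/D) = 3.209 rad. Then A = (D²/8)(θ − sin θ) = 0.1889 m² and P = Dθ/2 = 1.09 m.
Hydraulic radius R = A/P = 0.1889/1.09 = 0.1733 m.
From Manning's equation, S = [nQ / (1 A R^(2/3))]² = [0.013 × 0.23 / (1 × 0.1889 × 0.1733^(2/3))]² = 0.00259.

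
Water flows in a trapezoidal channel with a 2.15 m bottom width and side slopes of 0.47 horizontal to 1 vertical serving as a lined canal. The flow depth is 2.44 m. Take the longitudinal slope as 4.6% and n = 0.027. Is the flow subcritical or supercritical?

With bottom width b = 2.15 m and side slope z = 0.47: A = (b + zy)y = (2.15 + 0.47×2.44)×2.44 = 8.044 m²; P = b + 2y√(1+z²) = 2.15 + 2×2.44×1.105 = 7.542 m.
Hydraulic radius R = A/P = 8.044/7.542 = 1.067 m.
V = (1/n) R^(2/3) √S = (1/0.027) × 1.067^(2/3) × √0.046 = 8.292 m/s. Hydraulic depth D_h = A/T = 8.044/4.444 = 1.81 m.
Froude number Fr = V/√(g·D_h) = 8.292/√(9.81×1.81) = 1.97, which is greater than 1, so the flow is supercritical.

supercritical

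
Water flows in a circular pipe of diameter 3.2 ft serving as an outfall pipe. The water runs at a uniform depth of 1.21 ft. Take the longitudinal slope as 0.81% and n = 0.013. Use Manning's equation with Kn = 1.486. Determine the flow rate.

For a circular section of diameter D = 3.2 ft at depth y = 1.21 ft, the central angle is θ = 2 arccos(1 − 2y/D) = 2.649 rad. Then A = (D²/8)(θ − sin θ) = 2.786 ft² and P = Dθ/2 = 4.239 ft.
Hydraulic radius R = A/P = 2.786/4.239 = 0.6572 ft.
Manning's equation: Q = (1.486/n) A R^(2/3) S^(1/2) = (1.486/0.013) × 2.786 × 0.6572^(2/3) × 0.0081^(1/2) = 21.7 ft³/s.

Q = 21.7 ft³/s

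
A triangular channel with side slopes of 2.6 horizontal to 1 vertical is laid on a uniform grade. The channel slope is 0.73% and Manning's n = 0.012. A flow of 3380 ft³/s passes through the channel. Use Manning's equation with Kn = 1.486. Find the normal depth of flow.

Manning's equation rearranged: A R^(2/3) = nQ / (1.486·√S) = 0.012 × 3380 / (1.486 × √0.0073) = 319.5.
At y = 5.64 ft: A R^(2/3) = 157.7 — short.
At y = 9.38 ft: A R^(2/3) = 612.1 — over.
At y = 7.35 ft: A R^(2/3) = 319.5 — ≈ 319.5.

y_n = 7.35 ft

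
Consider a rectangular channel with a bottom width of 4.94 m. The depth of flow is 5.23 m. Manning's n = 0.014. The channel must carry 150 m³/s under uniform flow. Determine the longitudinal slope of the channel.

S = 0.00331

Flow area A = b·y = 4.94 × 5.23 = 25.84 m². Wetted perimeter P = b + 2y = 4.94 + 2×5.23 = 15.4 m.
Hydraulic radius R = A/P = 25.84/15.4 = 1.678 m.
From Manning's equation, S = [nQ / (1 A R^(2/3))]² = [0.014 × 150 / (1 × 25.84 × 1.678^(2/3))]² = 0.00331.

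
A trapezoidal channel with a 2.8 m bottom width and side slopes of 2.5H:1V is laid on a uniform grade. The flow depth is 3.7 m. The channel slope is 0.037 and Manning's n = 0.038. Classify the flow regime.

With bottom width b = 2.8 m and side slope z = 2.5: A = (b + zy)y = (2.8 + 2.5×3.7)×3.7 = 44.59 m²; P = b + 2y√(1+z²) = 2.8 + 2×3.7×2.693 = 22.73 m.
Hydraulic radius R = A/P = 44.59/22.73 = 1.962 m.
V = (1/n) R^(2/3) √S = (1/0.038) × 1.962^(2/3) × √0.037 = 7.933 m/s. Hydraulic depth D_h = A/T = 44.59/21.3 = 2.093 m.
Froude number Fr = V/√(g·D_h) = 7.933/√(9.81×2.093) = 1.75, which is greater than 1, so the flow is supercritical.

supercritical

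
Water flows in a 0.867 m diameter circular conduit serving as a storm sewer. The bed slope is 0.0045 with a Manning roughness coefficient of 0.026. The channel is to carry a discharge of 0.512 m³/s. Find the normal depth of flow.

y_n = 0.663 m

Manning's equation rearranged: A R^(2/3) = nQ / (1·√S) = 0.026 × 0.512 / (√0.0045) = 0.1984.
Try y = 0.5 m: A R^(2/3) = 0.1346 — low.
Try y = 0.663 m: A R^(2/3) = 0.1986 — matches.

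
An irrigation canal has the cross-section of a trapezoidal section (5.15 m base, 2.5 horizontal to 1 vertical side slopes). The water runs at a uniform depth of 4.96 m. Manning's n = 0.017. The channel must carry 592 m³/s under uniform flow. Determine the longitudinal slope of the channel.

S = 0.0035

With bottom width b = 5.15 m and side slope z = 2.5: A = (b + zy)y = (5.15 + 2.5×4.96)×4.96 = 87.05 m²; P = b + 2y√(1+z²) = 5.15 + 2×4.96×2.693 = 31.86 m.
Hydraulic radius R = A/P = 87.05/31.86 = 2.732 m.
From Manning's equation, S = [nQ / (1 A R^(2/3))]² = [0.017 × 592 / (1 × 87.05 × 2.732^(2/3))]² = 0.0035.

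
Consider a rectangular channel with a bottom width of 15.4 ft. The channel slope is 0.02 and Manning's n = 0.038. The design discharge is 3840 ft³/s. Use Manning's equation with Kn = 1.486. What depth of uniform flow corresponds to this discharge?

y_n = 15.2 ft

Manning's equation rearranged: A R^(2/3) = nQ / (1.486·√S) = 0.038 × 3840 / (1.486 × √0.02) = 694.4.
Try y = 12.7 ft: A R^(2/3) = 556 — low.
Try y = 18.8 ft: A R^(2/3) = 898 — high.
Try y = 15.2 ft: A R^(2/3) = 694.5 — matches.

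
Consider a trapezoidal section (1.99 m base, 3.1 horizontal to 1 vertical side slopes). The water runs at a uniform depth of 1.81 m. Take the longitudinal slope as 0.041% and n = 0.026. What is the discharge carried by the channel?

With bottom width b = 1.99 m and side slope z = 3.1: A = (b + zy)y = (1.99 + 3.1×1.81)×1.81 = 13.76 m²; P = b + 2y√(1+z²) = 1.99 + 2×1.81×3.257 = 13.78 m.
Hydraulic radius R = A/P = 13.76/13.78 = 0.9983 m.
Manning's equation: Q = (1/n) A R^(2/3) S^(1/2) = (1/0.026) × 13.76 × 0.9983^(2/3) × 0.00041^(1/2) = 10.7 m³/s.

Q = 10.7 m³/s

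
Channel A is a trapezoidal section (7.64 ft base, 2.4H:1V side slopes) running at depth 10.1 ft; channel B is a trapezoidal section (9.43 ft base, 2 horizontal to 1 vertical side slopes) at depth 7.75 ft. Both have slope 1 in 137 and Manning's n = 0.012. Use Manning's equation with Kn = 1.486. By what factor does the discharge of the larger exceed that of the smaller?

1.9

Channel A: With bottom width b = 7.64 ft and side slope z = 2.4: A = (b + zy)y = (7.64 + 2.4×10.1)×10.1 = 322 ft²; P = b + 2y√(1+z²) = 7.64 + 2×10.1×2.6 = 60.16 ft. Hydraulic radius R = A/P = 322/60.16 = 5.352 ft. Q_A = (1.486/0.012)·322·5.352^(2/3)·√0.007299 = 10420 ft³/s.
Channel B: With bottom width b = 9.43 ft and side slope z = 2: A = (b + zy)y = (9.43 + 2×7.75)×7.75 = 193.2 ft²; P = b + 2y√(1+z²) = 9.43 + 2×7.75×2.236 = 44.09 ft. Hydraulic radius R = A/P = 193.2/44.09 = 4.382 ft. Q_B = (1.486/0.012)·193.2·4.382^(2/3)·√0.007299 = 5474 ft³/s.
The larger discharge is 10420 ft³/s and the smaller is 5474 ft³/s; the ratio is 1.9.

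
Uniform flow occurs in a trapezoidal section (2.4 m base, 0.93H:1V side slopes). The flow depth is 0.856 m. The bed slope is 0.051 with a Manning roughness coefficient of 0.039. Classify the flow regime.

With bottom width b = 2.4 m and side slope z = 0.93: A = (b + zy)y = (2.4 + 0.93×0.856)×0.856 = 2.736 m²; P = b + 2y√(1+z²) = 2.4 + 2×0.856×1.366 = 4.738 m.
Hydraulic radius R = A/P = 2.736/4.738 = 0.5774 m.
V = (1/n) R^(2/3) √S = (1/0.039) × 0.5774^(2/3) × √0.051 = 4.015 m/s. Hydraulic depth D_h = A/T = 2.736/3.992 = 0.6853 m.
Froude number Fr = V/√(g·D_h) = 4.015/√(9.81×0.6853) = 1.55, which is greater than 1, so the flow is supercritical.

supercritical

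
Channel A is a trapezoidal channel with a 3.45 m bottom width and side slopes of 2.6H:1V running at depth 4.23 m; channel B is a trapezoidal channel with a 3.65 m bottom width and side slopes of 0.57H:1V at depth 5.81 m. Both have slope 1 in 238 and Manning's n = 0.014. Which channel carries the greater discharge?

channel A

Channel A: With bottom width b = 3.45 m and side slope z = 2.6: A = (b + zy)y = (3.45 + 2.6×4.23)×4.23 = 61.12 m²; P = b + 2y√(1+z²) = 3.45 + 2×4.23×2.786 = 27.02 m. Hydraulic radius R = A/P = 61.12/27.02 = 2.262 m. Q_A = (1/0.014)·61.12·2.262^(2/3)·√0.004202 = 487.6 m³/s.
Channel B: With bottom width b = 3.65 m and side slope z = 0.57: A = (b + zy)y = (3.65 + 0.57×5.81)×5.81 = 40.45 m²; P = b + 2y√(1+z²) = 3.65 + 2×5.81×1.151 = 17.03 m. Hydraulic radius R = A/P = 40.45/17.03 = 2.376 m. Q_B = (1/0.014)·40.45·2.376^(2/3)·√0.004202 = 333.4 m³/s.
Q_A = 487.6 m³/s vs Q_B = 333.4 m³/s, so channel A carries more.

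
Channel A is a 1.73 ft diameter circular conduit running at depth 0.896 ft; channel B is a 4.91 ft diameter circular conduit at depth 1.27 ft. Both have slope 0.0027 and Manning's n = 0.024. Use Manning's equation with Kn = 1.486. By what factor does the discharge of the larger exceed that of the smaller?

4.46

Channel A: For a circular section of diameter D = 1.73 ft at depth y = 0.896 ft, the central angle is θ = 2 arccos(1 − 2y/D) = 3.213 rad. Then A = (D²/8)(θ − sin θ) = 1.229 ft² and P = Dθ/2 = 2.779 ft. Hydraulic radius R = A/P = 1.229/2.779 = 0.4421 ft. Q_A = (1.486/0.024)·1.229·0.4421^(2/3)·√0.0027 = 2.295 ft³/s.
Channel B: For a circular section of diameter D = 4.91 ft at depth y = 1.27 ft, the central angle is θ = 2 arccos(1 − 2y/D) = 2.134 rad. Then A = (D²/8)(θ − sin θ) = 3.883 ft² and P = Dθ/2 = 5.239 ft. Hydraulic radius R = A/P = 3.883/5.239 = 0.7412 ft. Q_B = (1.486/0.024)·3.883·0.7412^(2/3)·√0.0027 = 10.23 ft³/s.
The larger discharge is 10.23 ft³/s and the smaller is 2.295 ft³/s; the ratio is 4.46.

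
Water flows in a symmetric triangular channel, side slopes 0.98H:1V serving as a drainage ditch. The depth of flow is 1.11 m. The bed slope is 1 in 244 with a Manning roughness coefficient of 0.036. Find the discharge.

Q = 1.14 m³/s

For a triangular section with side slope z = 0.98: A = zy² = 0.98×1.11² = 1.207 m²; P = 2y√(1+z²) = 2×1.11×1.4 = 3.108 m.
Hydraulic radius R = A/P = 1.207/3.108 = 0.3885 m.
Manning's equation: Q = (1/n) A R^(2/3) S^(1/2) = (1/0.036) × 1.207 × 0.3885^(2/3) × 0.004098^(1/2) = 1.14 m³/s.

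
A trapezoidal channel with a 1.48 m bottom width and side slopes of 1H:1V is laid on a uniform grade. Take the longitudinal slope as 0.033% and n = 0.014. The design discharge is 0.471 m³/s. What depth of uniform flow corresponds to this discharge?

Manning's equation rearranged: A R^(2/3) = nQ / (1·√S) = 0.014 × 0.471 / (√0.00033) = 0.363.
Try y = 0.496 m: A R^(2/3) = 0.4774 — high.
Try y = 0.307 m: A R^(2/3) = 0.2081 — low.
Try y = 0.424 m: A R^(2/3) = 0.3628 — ≈ 0.363.

y_n = 0.424 m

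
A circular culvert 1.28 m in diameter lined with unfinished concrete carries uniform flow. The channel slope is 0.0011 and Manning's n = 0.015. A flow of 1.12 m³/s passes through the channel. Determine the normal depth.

y_n = 0.899 m

Manning's equation rearranged: A R^(2/3) = nQ / (1·√S) = 0.015 × 1.12 / (√0.0011) = 0.5065.
Try y = 0.732 m: A R^(2/3) = 0.3753 — low.
Try y = 1.09 m: A R^(2/3) = 0.6212 — high.
Try y = 0.899 m: A R^(2/3) = 0.5062 — close enough.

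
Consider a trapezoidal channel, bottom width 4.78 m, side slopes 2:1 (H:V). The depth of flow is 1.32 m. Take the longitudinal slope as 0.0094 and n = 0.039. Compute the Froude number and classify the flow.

subcritical

With bottom width b = 4.78 m and side slope z = 2: A = (b + zy)y = (4.78 + 2×1.32)×1.32 = 9.794 m²; P = b + 2y√(1+z²) = 4.78 + 2×1.32×2.236 = 10.68 m.
Hydraulic radius R = A/P = 9.794/10.68 = 0.9168 m.
V = (1/n) R^(2/3) √S = (1/0.039) × 0.9168^(2/3) × √0.0094 = 2.346 m/s. Hydraulic depth D_h = A/T = 9.794/10.06 = 0.9736 m.
Froude number Fr = V/√(g·D_h) = 2.346/√(9.81×0.9736) = 0.759, which is less than 1, so the flow is subcritical.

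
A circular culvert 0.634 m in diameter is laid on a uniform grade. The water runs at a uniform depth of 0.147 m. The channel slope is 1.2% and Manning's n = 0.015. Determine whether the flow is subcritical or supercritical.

supercritical

For a circular section of diameter D = 0.634 m at depth y = 0.147 m, the central angle is θ = 2 arccos(1 − 2y/D) = 2.01 rad. Then A = (D²/8)(θ − sin θ) = 0.05548 m² and P = Dθ/2 = 0.637 m.
Hydraulic radius R = A/P = 0.05548/0.637 = 0.0871 m.
V = (1/n) R^(2/3) √S = (1/0.015) × 0.0871^(2/3) × √0.012 = 1.435 m/s. Hydraulic depth D_h = A/T = 0.05548/0.5351 = 0.1037 m.
Froude number Fr = V/√(g·D_h) = 1.435/√(9.81×0.1037) = 1.42, which is greater than 1, so the flow is supercritical.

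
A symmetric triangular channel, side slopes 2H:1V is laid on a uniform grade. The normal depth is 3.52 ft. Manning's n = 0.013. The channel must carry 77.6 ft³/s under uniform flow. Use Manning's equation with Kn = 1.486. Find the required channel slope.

S = 0.00041

For a triangular section with side slope z = 2: A = zy² = 2×3.52² = 24.78 ft²; P = 2y√(1+z²) = 2×3.52×2.236 = 15.74 ft.
Hydraulic radius R = A/P = 24.78/15.74 = 1.574 ft.
From Manning's equation, S = [nQ / (1.486 A R^(2/3))]² = [0.013 × 77.6 / (1.486 × 24.78 × 1.574^(2/3))]² = 0.00041.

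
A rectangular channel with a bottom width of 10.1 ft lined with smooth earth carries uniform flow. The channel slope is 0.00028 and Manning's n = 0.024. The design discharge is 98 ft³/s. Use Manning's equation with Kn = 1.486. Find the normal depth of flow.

y_n = 5.05 ft

Manning's equation rearranged: A R^(2/3) = nQ / (1.486·√S) = 0.024 × 98 / (1.486 × √0.00028) = 94.59.
Try y = 3.82 ft: A R^(2/3) = 64.76 — short.
Try y = 6.13 ft: A R^(2/3) = 122.1 — over.
Try y = 5.05 ft: A R^(2/3) = 94.58 — close enough.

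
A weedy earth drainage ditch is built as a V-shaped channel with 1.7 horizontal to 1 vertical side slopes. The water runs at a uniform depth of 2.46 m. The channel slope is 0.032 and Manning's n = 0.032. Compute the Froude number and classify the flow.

For a triangular section with side slope z = 1.7: A = zy² = 1.7×2.46² = 10.29 m²; P = 2y√(1+z²) = 2×2.46×1.972 = 9.704 m.
Hydraulic radius R = A/P = 10.29/9.704 = 1.06 m.
V = (1/n) R^(2/3) √S = (1/0.032) × 1.06^(2/3) × √0.032 = 5.812 m/s. Hydraulic depth D_h = A/T = 10.29/8.364 = 1.23 m.
Froude number Fr = V/√(g·D_h) = 5.812/√(9.81×1.23) = 1.67, which is greater than 1, so the flow is supercritical.

supercritical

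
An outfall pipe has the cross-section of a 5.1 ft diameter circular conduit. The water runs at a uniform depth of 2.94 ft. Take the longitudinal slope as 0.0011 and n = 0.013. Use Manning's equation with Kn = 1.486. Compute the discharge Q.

Q = 57.5 ft³/s

For a circular section of diameter D = 5.1 ft at depth y = 2.94 ft, the central angle is θ = 2 arccos(1 − 2y/D) = 3.449 rad. Then A = (D²/8)(θ − sin θ) = 12.2 ft² and P = Dθ/2 = 8.794 ft.
Hydraulic radius R = A/P = 12.2/8.794 = 1.387 ft.
Manning's equation: Q = (1.486/n) A R^(2/3) S^(1/2) = (1.486/0.013) × 12.2 × 1.387^(2/3) × 0.0011^(1/2) = 57.5 ft³/s.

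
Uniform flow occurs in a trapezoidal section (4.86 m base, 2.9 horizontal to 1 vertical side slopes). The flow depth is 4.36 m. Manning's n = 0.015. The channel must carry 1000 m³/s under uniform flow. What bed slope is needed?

S = 0.0119

With bottom width b = 4.86 m and side slope z = 2.9: A = (b + zy)y = (4.86 + 2.9×4.36)×4.36 = 76.32 m²; P = b + 2y√(1+z²) = 4.86 + 2×4.36×3.068 = 31.61 m.
Hydraulic radius R = A/P = 76.32/31.61 = 2.414 m.
From Manning's equation, S = [nQ / (1 A R^(2/3))]² = [0.015 × 1000 / (1 × 76.32 × 2.414^(2/3))]² = 0.0119.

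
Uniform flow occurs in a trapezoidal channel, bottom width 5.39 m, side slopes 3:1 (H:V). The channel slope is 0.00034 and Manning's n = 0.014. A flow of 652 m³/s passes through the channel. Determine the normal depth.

y_n = 7.33 m

Manning's equation rearranged: A R^(2/3) = nQ / (1·√S) = 0.014 × 652 / (√0.00034) = 495.
Try y = 5.25 m: A R^(2/3) = 224.4 — low.
Try y = 8.42 m: A R^(2/3) = 693 — high.
Try y = 7.33 m: A R^(2/3) = 495.4 — close enough.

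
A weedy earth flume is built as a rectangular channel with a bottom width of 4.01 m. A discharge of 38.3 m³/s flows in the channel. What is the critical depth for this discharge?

For a rectangular channel, critical depth y_c = (q²/g)^(1/3) where q = Q/b = 38.3/4.01 = 9.551 m²/s.
So y_c = (9.551²/9.81)^(1/3) = 2.1 m.

y_c = 2.1 m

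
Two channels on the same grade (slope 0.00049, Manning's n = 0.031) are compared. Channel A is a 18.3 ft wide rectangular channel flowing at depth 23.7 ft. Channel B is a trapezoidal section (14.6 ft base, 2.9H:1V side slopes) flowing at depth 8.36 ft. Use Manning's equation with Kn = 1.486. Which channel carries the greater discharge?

Channel A: Flow area A = b·y = 18.3 × 23.7 = 433.7 ft². Wetted perimeter P = b + 2y = 18.3 + 2×23.7 = 65.7 ft. Hydraulic radius R = A/P = 433.7/65.7 = 6.601 ft. Q_A = (1.486/0.031)·433.7·6.601^(2/3)·√0.00049 = 1619 ft³/s.
Channel B: With bottom width b = 14.6 ft and side slope z = 2.9: A = (b + zy)y = (14.6 + 2.9×8.36)×8.36 = 324.7 ft²; P = b + 2y√(1+z²) = 14.6 + 2×8.36×3.068 = 65.89 ft. Hydraulic radius R = A/P = 324.7/65.89 = 4.928 ft. Q_B = (1.486/0.031)·324.7·4.928^(2/3)·√0.00049 = 997.9 ft³/s.
Q_A = 1619 ft³/s vs Q_B = 997.9 ft³/s, so channel A carries more.

channel A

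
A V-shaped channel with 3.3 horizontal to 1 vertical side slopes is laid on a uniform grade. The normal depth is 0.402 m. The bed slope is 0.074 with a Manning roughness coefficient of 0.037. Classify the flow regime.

For a triangular section with side slope z = 3.3: A = zy² = 3.3×0.402² = 0.5333 m²; P = 2y√(1+z²) = 2×0.402×3.448 = 2.772 m.
Hydraulic radius R = A/P = 0.5333/2.772 = 0.1924 m.
V = (1/n) R^(2/3) √S = (1/0.037) × 0.1924^(2/3) × √0.074 = 2.45 m/s. Hydraulic depth D_h = A/T = 0.5333/2.653 = 0.201 m.
Froude number Fr = V/√(g·D_h) = 2.45/√(9.81×0.201) = 1.74, which is greater than 1, so the flow is supercritical.

supercritical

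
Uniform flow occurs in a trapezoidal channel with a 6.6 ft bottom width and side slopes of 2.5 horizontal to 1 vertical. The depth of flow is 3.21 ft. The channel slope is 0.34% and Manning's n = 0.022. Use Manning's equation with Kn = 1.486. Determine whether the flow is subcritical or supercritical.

With bottom width b = 6.6 ft and side slope z = 2.5: A = (b + zy)y = (6.6 + 2.5×3.21)×3.21 = 46.95 ft²; P = b + 2y√(1+z²) = 6.6 + 2×3.21×2.693 = 23.89 ft.
Hydraulic radius R = A/P = 46.95/23.89 = 1.965 ft.
V = (1.486/n) R^(2/3) √S = (1.486/0.022) × 1.965^(2/3) × √0.0034 = 6.18 ft/s. Hydraulic depth D_h = A/T = 46.95/22.65 = 2.073 ft.
Froude number Fr = V/√(g·D_h) = 6.18/√(32.2×2.073) = 0.756, which is less than 1, so the flow is subcritical.

subcritical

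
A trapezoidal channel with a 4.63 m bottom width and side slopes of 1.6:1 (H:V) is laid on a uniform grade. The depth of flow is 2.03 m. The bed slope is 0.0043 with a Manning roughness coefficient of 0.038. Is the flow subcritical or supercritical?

With bottom width b = 4.63 m and side slope z = 1.6: A = (b + zy)y = (4.63 + 1.6×2.03)×2.03 = 15.99 m²; P = b + 2y√(1+z²) = 4.63 + 2×2.03×1.887 = 12.29 m.
Hydraulic radius R = A/P = 15.99/12.29 = 1.301 m.
V = (1/n) R^(2/3) √S = (1/0.038) × 1.301^(2/3) × √0.0043 = 2.057 m/s. Hydraulic depth D_h = A/T = 15.99/11.13 = 1.437 m.
Froude number Fr = V/√(g·D_h) = 2.057/√(9.81×1.437) = 0.548, which is less than 1, so the flow is subcritical.

subcritical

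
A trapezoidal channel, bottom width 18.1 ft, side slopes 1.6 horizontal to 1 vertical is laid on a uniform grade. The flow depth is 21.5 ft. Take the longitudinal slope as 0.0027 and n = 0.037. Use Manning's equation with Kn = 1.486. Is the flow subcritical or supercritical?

With bottom width b = 18.1 ft and side slope z = 1.6: A = (b + zy)y = (18.1 + 1.6×21.5)×21.5 = 1129 ft²; P = b + 2y√(1+z²) = 18.1 + 2×21.5×1.887 = 99.23 ft.
Hydraulic radius R = A/P = 1129/99.23 = 11.37 ft.
V = (1.486/n) R^(2/3) √S = (1.486/0.037) × 11.37^(2/3) × √0.0027 = 10.56 ft/s. Hydraulic depth D_h = A/T = 1129/86.9 = 12.99 ft.
Froude number Fr = V/√(g·D_h) = 10.56/√(32.2×12.99) = 0.516, which is less than 1, so the flow is subcritical.

subcritical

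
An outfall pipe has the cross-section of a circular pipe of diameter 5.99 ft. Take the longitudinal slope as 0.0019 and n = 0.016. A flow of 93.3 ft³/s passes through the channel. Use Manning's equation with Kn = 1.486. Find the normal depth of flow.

Manning's equation rearranged: A R^(2/3) = nQ / (1.486·√S) = 0.016 × 93.3 / (1.486 × √0.0019) = 23.05.
At y = 2.94 ft: A R^(2/3) = 17.87 — low.
At y = 3.43 ft: A R^(2/3) = 23.04 — matches.

y_n = 3.43 ft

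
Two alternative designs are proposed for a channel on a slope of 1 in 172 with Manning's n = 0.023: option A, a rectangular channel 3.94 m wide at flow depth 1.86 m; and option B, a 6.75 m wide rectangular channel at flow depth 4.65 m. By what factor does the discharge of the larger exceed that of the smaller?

6.9

Channel A: Flow area A = b·y = 3.94 × 1.86 = 7.328 m². Wetted perimeter P = b + 2y = 3.94 + 2×1.86 = 7.66 m. Hydraulic radius R = A/P = 7.328/7.66 = 0.9567 m. Q_A = (1/0.023)·7.328·0.9567^(2/3)·√0.005814 = 23.59 m³/s.
Channel B: Flow area A = b·y = 6.75 × 4.65 = 31.39 m². Wetted perimeter P = b + 2y = 6.75 + 2×4.65 = 16.05 m. Hydraulic radius R = A/P = 31.39/16.05 = 1.956 m. Q_B = (1/0.023)·31.39·1.956^(2/3)·√0.005814 = 162.7 m³/s.
The larger discharge is 162.7 m³/s and the smaller is 23.59 m³/s; the ratio is 6.9.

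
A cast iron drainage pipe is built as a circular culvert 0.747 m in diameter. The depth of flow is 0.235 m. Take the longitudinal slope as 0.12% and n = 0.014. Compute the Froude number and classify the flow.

subcritical

For a circular section of diameter D = 0.747 m at depth y = 0.235 m, the central angle is θ = 2 arccos(1 − 2y/D) = 2.382 rad. Then A = (D²/8)(θ − sin θ) = 0.1181 m² and P = Dθ/2 = 0.8896 m.
Hydraulic radius R = A/P = 0.1181/0.8896 = 0.1327 m.
V = (1/n) R^(2/3) √S = (1/0.014) × 0.1327^(2/3) × √0.0012 = 0.6439 m/s. Hydraulic depth D_h = A/T = 0.1181/0.6937 = 0.1702 m.
Froude number Fr = V/√(g·D_h) = 0.6439/√(9.81×0.1702) = 0.498, which is less than 1, so the flow is subcritical.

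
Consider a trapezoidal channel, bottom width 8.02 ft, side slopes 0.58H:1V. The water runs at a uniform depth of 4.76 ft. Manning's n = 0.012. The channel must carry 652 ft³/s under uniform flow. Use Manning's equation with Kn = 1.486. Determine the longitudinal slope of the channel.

S = 0.0028

With bottom width b = 8.02 ft and side slope z = 0.58: A = (b + zy)y = (8.02 + 0.58×4.76)×4.76 = 51.32 ft²; P = b + 2y√(1+z²) = 8.02 + 2×4.76×1.156 = 19.03 ft.
Hydraulic radius R = A/P = 51.32/19.03 = 2.697 ft.
From Manning's equation, S = [nQ / (1.486 A R^(2/3))]² = [0.012 × 652 / (1.486 × 51.32 × 2.697^(2/3))]² = 0.0028.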